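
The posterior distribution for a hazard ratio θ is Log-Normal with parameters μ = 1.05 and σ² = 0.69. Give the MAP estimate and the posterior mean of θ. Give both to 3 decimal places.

Mode = exp(μ − σ²) = exp(0.36) = 1.433.
Mean = exp(μ + σ²/2) = exp(1.395) = 4.035.

MAP = 1.433; posterior mean = 4.035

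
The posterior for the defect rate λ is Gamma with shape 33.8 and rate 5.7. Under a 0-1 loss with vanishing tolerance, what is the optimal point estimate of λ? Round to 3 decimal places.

Mode = (α−1)/β = 32.8/5.7 = 5.754.
Mean = α/β = 33.8/5.7 = 5.930.
This is the posterior mode — the MAP estimate.

5.754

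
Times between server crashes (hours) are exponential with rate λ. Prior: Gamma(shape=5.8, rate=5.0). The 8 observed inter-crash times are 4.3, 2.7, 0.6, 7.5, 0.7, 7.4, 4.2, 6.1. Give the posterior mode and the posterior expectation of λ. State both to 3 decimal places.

posterior mode = 0.332, posterior expectation = 0.358

Σ times = 33.5. Posterior: Gamma(shape = 5.8+8 = 13.8, rate = 5.0+33.5 = 38.5).
Mode = (α−1)/β = 12.8/38.5 = 0.332.
Mean = α/β = 13.8/38.5 = 0.358.
The mean is pulled above the mode by the posterior's right skew.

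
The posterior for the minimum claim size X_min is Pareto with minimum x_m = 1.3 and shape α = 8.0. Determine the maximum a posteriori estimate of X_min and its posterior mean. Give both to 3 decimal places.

MAP = 1.300; posterior mean = 1.486

The Pareto density is strictly decreasing on [x_m, ∞), so the mode is x_m = 1.300.
Mean = α·x_m/(α−1) = 8.0·1.3/7.0 = 1.486.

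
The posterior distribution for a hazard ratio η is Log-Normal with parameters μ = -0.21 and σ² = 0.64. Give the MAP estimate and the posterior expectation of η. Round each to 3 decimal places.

Mode = exp(μ − σ²) = exp(-0.85) = 0.427.
Mean = exp(μ + σ²/2) = exp(0.110) = 1.116.

η_MAP = 0.427, E[η|data] = 1.116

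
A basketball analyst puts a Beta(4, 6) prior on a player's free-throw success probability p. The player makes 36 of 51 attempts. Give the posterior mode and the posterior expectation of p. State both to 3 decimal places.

Posterior: Beta(4+36, 6+15) = Beta(40, 21).
Mode = (40−1)/(40+21−2) = 39/59 = 0.661.
Mean = 40/(40+21) = 40/61 = 0.656.
The mean is pulled below the mode by the posterior's left skew.

posterior mode = 0.661, posterior expectation = 0.656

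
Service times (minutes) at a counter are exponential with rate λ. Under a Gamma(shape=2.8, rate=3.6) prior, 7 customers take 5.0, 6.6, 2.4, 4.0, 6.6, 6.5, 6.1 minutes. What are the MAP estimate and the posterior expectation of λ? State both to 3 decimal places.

Σ times = 37.2. Posterior: Gamma(shape = 2.8+7 = 9.8, rate = 3.6+37.2 = 40.8).
Mode = (α−1)/β = 8.8/40.8 = 0.216.
Mean = α/β = 9.8/40.8 = 0.240.

MAP estimate = 0.216, posterior expectation = 0.240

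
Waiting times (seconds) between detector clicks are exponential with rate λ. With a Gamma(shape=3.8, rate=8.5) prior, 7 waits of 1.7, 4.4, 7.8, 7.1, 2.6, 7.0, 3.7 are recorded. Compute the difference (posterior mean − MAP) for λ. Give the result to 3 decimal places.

Σ times = 34.3. Posterior: Gamma(shape = 3.8+7 = 10.8, rate = 8.5+34.3 = 42.8).
Mode = (α−1)/β = 9.8/42.8 = 0.229.
Mean = α/β = 10.8/42.8 = 0.252.
Difference = 0.252 − 0.229 = 0.023.
Right-skewed posterior ⇒ mode < mean.

0.023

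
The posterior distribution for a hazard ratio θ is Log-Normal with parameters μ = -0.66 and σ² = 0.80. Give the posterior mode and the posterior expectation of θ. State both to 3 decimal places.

posterior mode = 0.232, posterior expectation = 0.771

Mode = exp(μ − σ²) = exp(-1.46) = 0.232.
Mean = exp(μ + σ²/2) = exp(-0.260) = 0.771.
The posterior is right-skewed, so the mean exceeds the mode.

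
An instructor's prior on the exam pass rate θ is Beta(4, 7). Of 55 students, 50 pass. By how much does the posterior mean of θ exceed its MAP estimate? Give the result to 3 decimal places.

-0.010

Posterior: Beta(4+50, 7+5) = Beta(54, 12).
Mode = (54−1)/(54+12−2) = 53/64 = 0.828.
Mean = 54/(54+12) = 54/66 = 0.818.
Difference = 0.818 − 0.828 = -0.010.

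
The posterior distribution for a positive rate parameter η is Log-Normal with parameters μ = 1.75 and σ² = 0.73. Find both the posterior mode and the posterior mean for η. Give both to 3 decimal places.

Mode = exp(μ − σ²) = exp(1.02) = 2.773.
Mean = exp(μ + σ²/2) = exp(2.115) = 8.290.

MAP = 2.773; posterior mean = 8.290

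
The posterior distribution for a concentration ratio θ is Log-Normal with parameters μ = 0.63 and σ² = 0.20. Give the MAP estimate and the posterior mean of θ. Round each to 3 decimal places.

MAP: 1.537. Posterior mean: 2.075.

Mode = exp(μ − σ²) = exp(0.43) = 1.537.
Mean = exp(μ + σ²/2) = exp(0.730) = 2.075.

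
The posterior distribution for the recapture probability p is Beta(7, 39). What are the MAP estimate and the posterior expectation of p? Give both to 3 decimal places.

MAP estimate = 0.136, posterior expectation = 0.152

Mode = (7−1)/(7+39−2) = 6/44 = 0.136.
Mean = 7/(7+39) = 7/46 = 0.152.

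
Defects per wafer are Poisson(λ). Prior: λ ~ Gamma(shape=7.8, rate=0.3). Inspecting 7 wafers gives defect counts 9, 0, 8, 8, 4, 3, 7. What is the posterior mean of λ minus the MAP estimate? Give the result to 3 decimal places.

0.137

Σ counts = 39. Posterior: Gamma(shape = 7.8+39 = 46.8, rate = 0.3+7 = 7.3).
Mode = (α−1)/β = 45.8/7.3 = 6.274.
Mean = α/β = 46.8/7.3 = 6.411.
Difference = 6.411 − 6.274 = 0.137.
The posterior is right-skewed, so the mean exceeds the mode.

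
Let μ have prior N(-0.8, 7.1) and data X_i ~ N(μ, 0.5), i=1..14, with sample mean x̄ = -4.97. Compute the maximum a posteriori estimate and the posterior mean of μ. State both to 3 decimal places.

Posterior for μ is Normal. Precision-weighted mean: (1/7.1·-0.8 + 14/0.5·-4.97) / (1/7.1 + 14/0.5) = -4.949.
A Normal posterior is symmetric, so mode = mean.

MAP = -4.949; posterior mean = -4.949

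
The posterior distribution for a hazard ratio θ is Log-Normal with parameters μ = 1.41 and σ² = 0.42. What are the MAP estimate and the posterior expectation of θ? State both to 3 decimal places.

Mode = exp(μ − σ²) = exp(0.99) = 2.691.
Mean = exp(μ + σ²/2) = exp(1.620) = 5.053.
The posterior is right-skewed, so the mean exceeds the mode.

MAP estimate = 2.691, posterior expectation = 5.053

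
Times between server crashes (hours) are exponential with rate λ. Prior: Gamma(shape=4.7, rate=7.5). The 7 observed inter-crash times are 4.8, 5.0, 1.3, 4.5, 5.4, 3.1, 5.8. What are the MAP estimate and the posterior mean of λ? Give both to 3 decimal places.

MAP: 0.286. Posterior mean: 0.313.

Σ times = 29.9. Posterior: Gamma(shape = 4.7+7 = 11.7, rate = 7.5+29.9 = 37.4).
Mode = (α−1)/β = 10.7/37.4 = 0.286.
Mean = α/β = 11.7/37.4 = 0.313.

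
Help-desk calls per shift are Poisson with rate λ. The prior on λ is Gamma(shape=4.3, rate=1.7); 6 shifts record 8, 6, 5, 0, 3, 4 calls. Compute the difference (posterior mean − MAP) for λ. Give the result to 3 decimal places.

0.130

Σ counts = 26. Posterior: Gamma(shape = 4.3+26 = 30.3, rate = 1.7+6 = 7.7).
Mode = (α−1)/β = 29.3/7.7 = 3.805.
Mean = α/β = 30.3/7.7 = 3.935.
Difference = 3.935 − 3.805 = 0.130.
The mean is pulled above the mode by the posterior's right skew.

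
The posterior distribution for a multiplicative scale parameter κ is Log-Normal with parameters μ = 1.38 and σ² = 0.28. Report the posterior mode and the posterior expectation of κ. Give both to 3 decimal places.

MAP = 3.004, posterior mean = 4.572

Mode = exp(μ − σ²) = exp(1.10) = 3.004.
Mean = exp(μ + σ²/2) = exp(1.520) = 4.572.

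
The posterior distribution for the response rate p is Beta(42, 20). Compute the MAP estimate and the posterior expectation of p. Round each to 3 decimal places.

Mode = (42−1)/(42+20−2) = 41/60 = 0.683.
Mean = 42/(42+20) = 42/62 = 0.677.
The mean is pulled below the mode by the posterior's left skew.

MAP = 0.683; posterior mean = 0.677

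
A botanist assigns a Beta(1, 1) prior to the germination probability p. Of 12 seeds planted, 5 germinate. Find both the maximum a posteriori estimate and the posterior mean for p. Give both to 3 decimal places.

MAP = 0.417, posterior mean = 0.429

Posterior: Beta(1+5, 1+7) = Beta(6, 8).
Mode = (6−1)/(6+8−2) = 5/12 = 0.417.
Mean = 6/(6+8) = 6/14 = 0.429.
Right-skewed posterior ⇒ mode < mean.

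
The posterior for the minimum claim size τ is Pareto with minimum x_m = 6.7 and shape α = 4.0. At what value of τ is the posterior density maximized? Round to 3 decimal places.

6.700

The Pareto density is strictly decreasing on [x_m, ∞), so the mode is x_m = 6.700.
Mean = α·x_m/(α−1) = 4.0·6.7/3.0 = 8.933.
This is the posterior mode — the MAP estimate.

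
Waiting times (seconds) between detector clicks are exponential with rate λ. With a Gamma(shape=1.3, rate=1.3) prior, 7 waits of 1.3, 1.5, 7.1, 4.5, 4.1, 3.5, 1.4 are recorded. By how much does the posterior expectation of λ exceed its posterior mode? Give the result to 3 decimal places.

Σ times = 23.4. Posterior: Gamma(shape = 1.3+7 = 8.3, rate = 1.3+23.4 = 24.7).
Mode = (α−1)/β = 7.3/24.7 = 0.296.
Mean = α/β = 8.3/24.7 = 0.336.
Difference = 0.336 − 0.296 = 0.040.
Mean > mode: the posterior has a right tail.

0.040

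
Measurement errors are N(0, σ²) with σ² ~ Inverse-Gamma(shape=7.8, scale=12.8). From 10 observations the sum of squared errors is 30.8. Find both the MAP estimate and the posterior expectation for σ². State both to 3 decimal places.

MAP: 2.043. Posterior mean: 2.390.

Posterior: Inverse-Gamma(shape = 7.8+10/2 = 12.8, scale = 12.8+30.8/2 = 28.2).
Mode = β/(α+1) = 28.2/13.8 = 2.043.
Mean = β/(α−1) = 28.2/11.8 = 2.390.
Right-skewed posterior ⇒ mode < mean.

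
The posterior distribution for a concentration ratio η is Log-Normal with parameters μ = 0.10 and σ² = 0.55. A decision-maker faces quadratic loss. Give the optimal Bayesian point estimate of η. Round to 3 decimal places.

1.455

Mode = exp(μ − σ²) = exp(-0.45) = 0.638.
Mean = exp(μ + σ²/2) = exp(0.375) = 1.455.
Quadratic loss ⇒ the optimal estimator is the posterior mean.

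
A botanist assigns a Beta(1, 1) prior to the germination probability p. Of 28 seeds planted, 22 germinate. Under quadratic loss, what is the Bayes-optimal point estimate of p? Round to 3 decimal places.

Posterior: Beta(1+22, 1+6) = Beta(23, 7).
Mode = (23−1)/(23+7−2) = 22/28 = 0.786.
Mean = 23/(23+7) = 23/30 = 0.767.
Quadratic loss ⇒ the optimal estimator is the posterior mean.

0.767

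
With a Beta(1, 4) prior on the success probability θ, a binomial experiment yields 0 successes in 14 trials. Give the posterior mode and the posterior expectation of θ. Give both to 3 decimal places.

Posterior: Beta(1+0, 4+14) = Beta(1, 18).
Since α = 1 ≤ 1 and β > 1, the Beta density is monotone decreasing on [0,1]; the mode is at 0.
Mean = 1/(1+18) = 0.053.

θ_MAP = 0.000, E[θ|data] = 0.053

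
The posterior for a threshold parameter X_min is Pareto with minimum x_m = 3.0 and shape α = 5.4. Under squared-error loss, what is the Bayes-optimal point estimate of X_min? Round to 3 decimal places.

3.682

The Pareto density is strictly decreasing on [x_m, ∞), so the mode is x_m = 3.000.
Mean = α·x_m/(α−1) = 5.4·3.0/4.4 = 3.682.
Squared-error loss ⇒ the optimal estimator is the posterior mean.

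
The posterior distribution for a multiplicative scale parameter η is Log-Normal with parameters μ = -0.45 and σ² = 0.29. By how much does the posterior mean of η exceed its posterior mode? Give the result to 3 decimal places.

Mode = exp(μ − σ²) = exp(-0.74) = 0.477.
Mean = exp(μ + σ²/2) = exp(-0.305) = 0.737.
Difference = 0.737 − 0.477 = 0.260.

0.260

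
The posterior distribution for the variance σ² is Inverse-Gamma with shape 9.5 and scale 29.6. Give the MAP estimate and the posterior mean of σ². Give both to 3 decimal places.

σ²_MAP = 2.819, E[σ²|data] = 3.482

Mode = β/(α+1) = 29.6/10.5 = 2.819.
Mean = β/(α−1) = 29.6/8.5 = 3.482.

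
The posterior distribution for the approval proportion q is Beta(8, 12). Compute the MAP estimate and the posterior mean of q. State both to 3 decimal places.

Mode = (8−1)/(8+12−2) = 7/18 = 0.389.
Mean = 8/(8+12) = 8/20 = 0.400.
The mean is pulled above the mode by the posterior's right skew.

MAP = 0.389, posterior mean = 0.400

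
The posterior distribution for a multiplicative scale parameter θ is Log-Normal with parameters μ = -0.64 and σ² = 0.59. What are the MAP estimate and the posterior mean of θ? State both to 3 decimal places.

Mode = exp(μ − σ²) = exp(-1.23) = 0.292.
Mean = exp(μ + σ²/2) = exp(-0.345) = 0.708.
Right-skewed posterior ⇒ mode < mean.

MAP = 0.292; posterior mean = 0.708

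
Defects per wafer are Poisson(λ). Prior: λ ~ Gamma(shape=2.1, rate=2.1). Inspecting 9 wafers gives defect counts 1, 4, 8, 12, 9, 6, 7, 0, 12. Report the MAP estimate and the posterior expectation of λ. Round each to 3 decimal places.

MAP estimate = 5.414, posterior expectation = 5.505

Σ counts = 59. Posterior: Gamma(shape = 2.1+59 = 61.1, rate = 2.1+9 = 11.1).
Mode = (α−1)/β = 60.1/11.1 = 5.414.
Mean = α/β = 61.1/11.1 = 5.505.
The mean is pulled above the mode by the posterior's right skew.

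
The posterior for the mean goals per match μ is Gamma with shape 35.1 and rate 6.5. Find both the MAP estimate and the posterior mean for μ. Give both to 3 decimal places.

Mode = (α−1)/β = 34.1/6.5 = 5.246.
Mean = α/β = 35.1/6.5 = 5.400.
Right-skewed posterior ⇒ mode < mean.

μ_MAP = 5.246, E[μ|data] = 5.400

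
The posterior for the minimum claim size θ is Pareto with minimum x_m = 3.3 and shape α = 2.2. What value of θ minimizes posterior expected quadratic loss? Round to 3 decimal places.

6.050

The Pareto density is strictly decreasing on [x_m, ∞), so the mode is x_m = 3.300.
Mean = α·x_m/(α−1) = 2.2·3.3/1.2 = 6.050.
Quadratic loss ⇒ the optimal estimator is the posterior mean.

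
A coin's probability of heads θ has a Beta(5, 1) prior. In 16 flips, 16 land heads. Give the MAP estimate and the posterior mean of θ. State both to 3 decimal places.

MAP estimate = 1.000, posterior mean = 0.955

Posterior: Beta(5+16, 1+0) = Beta(21, 1).
Since β = 1 ≤ 1 and α > 1, the Beta density is monotone increasing on [0,1]; the mode is at 1.
Mean = 21/(21+1) = 0.955.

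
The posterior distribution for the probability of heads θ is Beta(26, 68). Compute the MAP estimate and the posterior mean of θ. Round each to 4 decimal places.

MAP = 0.2717; posterior mean = 0.2766

Mode = (26−1)/(26+68−2) = 25/92 = 0.2717.
Mean = 26/(26+68) = 26/94 = 0.2766.
Mean > mode: the posterior has a right tail.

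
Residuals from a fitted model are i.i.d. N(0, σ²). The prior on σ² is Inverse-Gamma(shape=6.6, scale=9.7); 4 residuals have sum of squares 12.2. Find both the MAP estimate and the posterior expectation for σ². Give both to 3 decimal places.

MAP = 1.646, posterior mean = 2.079

Posterior: Inverse-Gamma(shape = 6.6+4/2 = 8.6, scale = 9.7+12.2/2 = 15.8).
Mode = β/(α+1) = 15.8/9.6 = 1.646.
Mean = β/(α−1) = 15.8/7.6 = 2.079.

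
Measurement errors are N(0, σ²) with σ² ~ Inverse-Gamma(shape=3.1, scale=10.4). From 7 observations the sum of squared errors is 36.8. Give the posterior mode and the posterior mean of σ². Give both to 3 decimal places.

Posterior: Inverse-Gamma(shape = 3.1+7/2 = 6.6, scale = 10.4+36.8/2 = 28.8).
Mode = β/(α+1) = 28.8/7.6 = 3.789.
Mean = β/(α−1) = 28.8/5.6 = 5.143.

MAP: 3.789. Posterior mean: 5.143.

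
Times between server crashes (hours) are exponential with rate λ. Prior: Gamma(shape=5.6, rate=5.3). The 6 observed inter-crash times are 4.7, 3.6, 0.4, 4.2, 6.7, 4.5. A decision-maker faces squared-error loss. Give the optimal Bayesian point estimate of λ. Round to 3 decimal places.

0.395

Σ times = 24.1. Posterior: Gamma(shape = 5.6+6 = 11.6, rate = 5.3+24.1 = 29.4).
Mode = (α−1)/β = 10.6/29.4 = 0.361.
Mean = α/β = 11.6/29.4 = 0.395.
Squared-error loss ⇒ the optimal estimator is the posterior mean.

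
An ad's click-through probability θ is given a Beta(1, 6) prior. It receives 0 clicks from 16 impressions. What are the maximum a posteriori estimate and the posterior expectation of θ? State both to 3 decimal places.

Posterior: Beta(1+0, 6+16) = Beta(1, 22).
Since α = 1 ≤ 1 and β > 1, the Beta density is monotone decreasing on [0,1]; the mode is at 0.
Mean = 1/(1+22) = 0.043.

θ_MAP = 0.000, E[θ|data] = 0.043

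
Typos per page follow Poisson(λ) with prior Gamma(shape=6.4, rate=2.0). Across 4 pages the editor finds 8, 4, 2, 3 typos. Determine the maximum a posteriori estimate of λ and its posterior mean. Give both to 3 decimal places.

Σ counts = 17. Posterior: Gamma(shape = 6.4+17 = 23.4, rate = 2.0+4 = 6.0).
Mode = (α−1)/β = 22.4/6.0 = 3.733.
Mean = α/β = 23.4/6.0 = 3.900.

λ_MAP = 3.733, E[λ|data] = 3.900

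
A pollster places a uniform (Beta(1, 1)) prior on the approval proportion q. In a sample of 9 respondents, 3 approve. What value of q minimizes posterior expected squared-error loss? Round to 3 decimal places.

0.364

Posterior: Beta(1+3, 1+6) = Beta(4, 7).
Mode = (4−1)/(4+7−2) = 3/9 = 0.333.
With a flat prior the MAP equals the MLE, 3/9.
Mean = 4/(4+7) = 4/11 = 0.364.
Squared-error loss ⇒ the optimal estimator is the posterior mean.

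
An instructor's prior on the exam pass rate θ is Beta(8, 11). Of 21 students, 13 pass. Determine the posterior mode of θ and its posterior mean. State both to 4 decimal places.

MAP = 0.5263, posterior mean = 0.5250

Posterior: Beta(8+13, 11+8) = Beta(21, 19).
Mode = (21−1)/(21+19−2) = 20/38 = 0.5263.
Mean = 21/(21+19) = 21/40 = 0.5250.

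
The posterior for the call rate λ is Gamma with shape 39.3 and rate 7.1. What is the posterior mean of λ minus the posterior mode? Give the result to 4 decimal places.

Mode = (α−1)/β = 38.3/7.1 = 5.3944.
Mean = α/β = 39.3/7.1 = 5.5352.
Difference = 5.5352 − 5.3944 = 0.1408.
Right-skewed posterior ⇒ mode < mean.

0.1408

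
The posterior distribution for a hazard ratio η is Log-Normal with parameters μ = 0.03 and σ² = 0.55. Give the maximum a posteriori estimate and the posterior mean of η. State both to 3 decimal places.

MAP = 0.595, posterior mean = 1.357

Mode = exp(μ − σ²) = exp(-0.52) = 0.595.
Mean = exp(μ + σ²/2) = exp(0.305) = 1.357.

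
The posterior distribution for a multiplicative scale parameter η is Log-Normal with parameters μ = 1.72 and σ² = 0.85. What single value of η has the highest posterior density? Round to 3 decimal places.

Mode = exp(μ − σ²) = exp(0.87) = 2.387.
Mean = exp(μ + σ²/2) = exp(2.145) = 8.542.
This is the posterior mode — the MAP estimate.

2.387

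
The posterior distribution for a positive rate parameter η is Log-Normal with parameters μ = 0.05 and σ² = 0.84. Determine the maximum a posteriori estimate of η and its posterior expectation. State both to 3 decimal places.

η_MAP = 0.454, E[η|data] = 1.600

Mode = exp(μ − σ²) = exp(-0.79) = 0.454.
Mean = exp(μ + σ²/2) = exp(0.470) = 1.600.
Right-skewed posterior ⇒ mode < mean.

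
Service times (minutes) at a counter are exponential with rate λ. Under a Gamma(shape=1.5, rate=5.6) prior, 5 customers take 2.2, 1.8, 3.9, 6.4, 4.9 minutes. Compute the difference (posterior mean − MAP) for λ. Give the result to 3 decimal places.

0.040

Σ times = 19.2. Posterior: Gamma(shape = 1.5+5 = 6.5, rate = 5.6+19.2 = 24.8).
Mode = (α−1)/β = 5.5/24.8 = 0.222.
Mean = α/β = 6.5/24.8 = 0.262.
Difference = 0.262 − 0.222 = 0.040.
The mean is pulled above the mode by the posterior's right skew.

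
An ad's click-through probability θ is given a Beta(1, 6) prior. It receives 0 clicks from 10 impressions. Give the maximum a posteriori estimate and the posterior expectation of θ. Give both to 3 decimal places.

Posterior: Beta(1+0, 6+10) = Beta(1, 16).
Since α = 1 ≤ 1 and β > 1, the Beta density is monotone decreasing on [0,1]; the mode is at 0.
Mean = 1/(1+16) = 0.059.
The posterior is right-skewed, so the mean exceeds the mode.

θ_MAP = 0.000, E[θ|data] = 0.059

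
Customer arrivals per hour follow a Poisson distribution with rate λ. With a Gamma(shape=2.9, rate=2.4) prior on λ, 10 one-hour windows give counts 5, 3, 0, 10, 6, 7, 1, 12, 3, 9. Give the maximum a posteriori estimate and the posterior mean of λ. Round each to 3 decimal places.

MAP: 4.669. Posterior mean: 4.750.

Σ counts = 56. Posterior: Gamma(shape = 2.9+56 = 58.9, rate = 2.4+10 = 12.4).
Mode = (α−1)/β = 57.9/12.4 = 4.669.
Mean = α/β = 58.9/12.4 = 4.750.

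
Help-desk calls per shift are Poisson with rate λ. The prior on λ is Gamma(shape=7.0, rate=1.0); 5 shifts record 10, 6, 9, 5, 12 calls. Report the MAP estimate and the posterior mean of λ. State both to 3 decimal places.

MAP = 8.000; posterior mean = 8.167

Σ counts = 42. Posterior: Gamma(shape = 7.0+42 = 49.0, rate = 1.0+5 = 6.0).
Mode = (α−1)/β = 48.0/6.0 = 8.000.
Mean = α/β = 49.0/6.0 = 8.167.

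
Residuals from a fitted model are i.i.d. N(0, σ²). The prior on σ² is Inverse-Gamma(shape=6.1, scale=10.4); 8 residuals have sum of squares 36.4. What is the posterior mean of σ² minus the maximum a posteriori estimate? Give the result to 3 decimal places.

0.566

Posterior: Inverse-Gamma(shape = 6.1+8/2 = 10.1, scale = 10.4+36.4/2 = 28.6).
Mode = β/(α+1) = 28.6/11.1 = 2.577.
Mean = β/(α−1) = 28.6/9.1 = 3.143.
Difference = 3.143 − 2.577 = 0.566.
The posterior is right-skewed, so the mean exceeds the mode.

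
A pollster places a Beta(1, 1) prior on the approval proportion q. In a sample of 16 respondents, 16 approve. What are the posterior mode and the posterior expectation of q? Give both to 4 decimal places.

MAP = 1.0000; posterior mean = 0.9444

Posterior: Beta(1+16, 1+0) = Beta(17, 1).
Since β = 1 ≤ 1 and α > 1, the Beta density is monotone increasing on [0,1]; the mode is at 1.
Mean = 17/(17+1) = 0.9444.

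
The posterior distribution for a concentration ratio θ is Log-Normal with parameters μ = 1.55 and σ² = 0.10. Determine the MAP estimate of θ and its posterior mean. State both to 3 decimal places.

Mode = exp(μ − σ²) = exp(1.45) = 4.263.
Mean = exp(μ + σ²/2) = exp(1.600) = 4.953.

MAP estimate = 4.263, posterior mean = 4.953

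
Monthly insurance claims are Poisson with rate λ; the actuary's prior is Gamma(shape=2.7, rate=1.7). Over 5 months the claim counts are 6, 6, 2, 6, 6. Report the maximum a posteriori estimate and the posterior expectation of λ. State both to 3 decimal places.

Σ counts = 26. Posterior: Gamma(shape = 2.7+26 = 28.7, rate = 1.7+5 = 6.7).
Mode = (α−1)/β = 27.7/6.7 = 4.134.
Mean = α/β = 28.7/6.7 = 4.284.
Mean > mode: the posterior has a right tail.

MAP = 4.134; posterior mean = 4.284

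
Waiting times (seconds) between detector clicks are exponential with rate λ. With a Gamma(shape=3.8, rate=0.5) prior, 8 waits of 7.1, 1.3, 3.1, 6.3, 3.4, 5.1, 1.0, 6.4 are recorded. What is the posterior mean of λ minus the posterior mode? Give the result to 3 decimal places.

0.029

Σ times = 33.7. Posterior: Gamma(shape = 3.8+8 = 11.8, rate = 0.5+33.7 = 34.2).
Mode = (α−1)/β = 10.8/34.2 = 0.316.
Mean = α/β = 11.8/34.2 = 0.345.
Difference = 0.345 − 0.316 = 0.029.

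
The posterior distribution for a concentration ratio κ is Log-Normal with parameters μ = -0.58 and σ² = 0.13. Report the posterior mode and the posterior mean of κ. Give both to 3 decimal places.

κ_MAP = 0.492, E[κ|data] = 0.598

Mode = exp(μ − σ²) = exp(-0.71) = 0.492.
Mean = exp(μ + σ²/2) = exp(-0.515) = 0.598.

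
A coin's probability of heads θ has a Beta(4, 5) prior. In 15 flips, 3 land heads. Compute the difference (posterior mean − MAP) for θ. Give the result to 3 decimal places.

Posterior: Beta(4+3, 5+12) = Beta(7, 17).
Mode = (7−1)/(7+17−2) = 6/22 = 0.273.
Mean = 7/(7+17) = 7/24 = 0.292.
Difference = 0.292 − 0.273 = 0.019.

0.019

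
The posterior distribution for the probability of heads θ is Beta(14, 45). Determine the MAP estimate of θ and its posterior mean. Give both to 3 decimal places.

MAP = 0.228, posterior mean = 0.237

Mode = (14−1)/(14+45−2) = 13/57 = 0.228.
Mean = 14/(14+45) = 14/59 = 0.237.
The mean is pulled above the mode by the posterior's right skew.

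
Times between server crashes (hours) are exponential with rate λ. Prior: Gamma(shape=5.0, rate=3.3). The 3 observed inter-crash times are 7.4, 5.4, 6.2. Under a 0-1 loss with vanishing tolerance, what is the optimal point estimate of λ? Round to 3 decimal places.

Σ times = 19.0. Posterior: Gamma(shape = 5.0+3 = 8.0, rate = 3.3+19.0 = 22.3).
Mode = (α−1)/β = 7.0/22.3 = 0.314.
Mean = α/β = 8.0/22.3 = 0.359.
This is the posterior mode — the MAP estimate.

0.314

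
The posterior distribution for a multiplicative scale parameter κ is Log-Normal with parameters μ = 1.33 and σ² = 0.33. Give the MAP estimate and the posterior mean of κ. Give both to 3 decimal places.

Mode = exp(μ − σ²) = exp(1.00) = 2.718.
Mean = exp(μ + σ²/2) = exp(1.495) = 4.459.
The posterior is right-skewed, so the mean exceeds the mode.

MAP = 2.718; posterior mean = 4.459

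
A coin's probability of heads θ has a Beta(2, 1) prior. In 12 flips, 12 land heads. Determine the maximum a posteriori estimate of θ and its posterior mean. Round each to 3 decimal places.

MAP = 1.000; posterior mean = 0.933

Posterior: Beta(2+12, 1+0) = Beta(14, 1).
Since β = 1 ≤ 1 and α > 1, the Beta density is monotone increasing on [0,1]; the mode is at 1.
Mean = 14/(14+1) = 0.933.
The mean is pulled below the mode by the posterior's left skew.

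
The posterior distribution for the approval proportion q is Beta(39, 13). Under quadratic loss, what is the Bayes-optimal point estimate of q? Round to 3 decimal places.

Mode = (39−1)/(39+13−2) = 38/50 = 0.760.
Mean = 39/(39+13) = 39/52 = 0.750.
Quadratic loss ⇒ the optimal estimator is the posterior mean.

0.750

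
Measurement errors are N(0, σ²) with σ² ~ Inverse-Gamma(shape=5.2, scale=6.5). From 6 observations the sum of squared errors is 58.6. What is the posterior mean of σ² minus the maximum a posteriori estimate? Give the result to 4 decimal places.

1.0809

Posterior: Inverse-Gamma(shape = 5.2+6/2 = 8.2, scale = 6.5+58.6/2 = 35.8).
Mode = β/(α+1) = 35.8/9.2 = 3.8913.
Mean = β/(α−1) = 35.8/7.2 = 4.9722.
Difference = 4.9722 − 3.8913 = 1.0809.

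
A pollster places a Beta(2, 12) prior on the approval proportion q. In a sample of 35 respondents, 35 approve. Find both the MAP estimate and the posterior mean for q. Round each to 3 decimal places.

q_MAP = 0.766, E[q|data] = 0.755

Posterior: Beta(2+35, 12+0) = Beta(37, 12).
Mode = (37−1)/(37+12−2) = 36/47 = 0.766.
Mean = 37/(37+12) = 37/49 = 0.755.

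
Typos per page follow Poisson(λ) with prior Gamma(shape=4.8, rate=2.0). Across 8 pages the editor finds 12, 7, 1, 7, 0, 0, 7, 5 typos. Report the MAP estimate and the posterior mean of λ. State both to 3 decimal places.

MAP = 4.280, posterior mean = 4.380

Σ counts = 39. Posterior: Gamma(shape = 4.8+39 = 43.8, rate = 2.0+8 = 10.0).
Mode = (α−1)/β = 42.8/10.0 = 4.280.
Mean = α/β = 43.8/10.0 = 4.380.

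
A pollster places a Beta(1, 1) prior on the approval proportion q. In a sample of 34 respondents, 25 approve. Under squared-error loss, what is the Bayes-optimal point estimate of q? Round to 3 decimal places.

0.722

Posterior: Beta(1+25, 1+9) = Beta(26, 10).
Mode = (26−1)/(26+10−2) = 25/34 = 0.735.
With a flat prior the MAP equals the MLE, 25/34.
Mean = 26/(26+10) = 26/36 = 0.722.
Squared-error loss ⇒ the optimal estimator is the posterior mean.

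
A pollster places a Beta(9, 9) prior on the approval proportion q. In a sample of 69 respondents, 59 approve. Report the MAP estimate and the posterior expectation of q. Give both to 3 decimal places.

MAP = 0.788, posterior mean = 0.782

Posterior: Beta(9+59, 9+10) = Beta(68, 19).
Mode = (68−1)/(68+19−2) = 67/85 = 0.788.
Mean = 68/(68+19) = 68/87 = 0.782.
The mean is pulled below the mode by the posterior's left skew.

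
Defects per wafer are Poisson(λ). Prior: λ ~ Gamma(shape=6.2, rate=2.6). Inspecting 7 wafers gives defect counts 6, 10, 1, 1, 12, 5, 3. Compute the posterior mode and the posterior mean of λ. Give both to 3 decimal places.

Σ counts = 38. Posterior: Gamma(shape = 6.2+38 = 44.2, rate = 2.6+7 = 9.6).
Mode = (α−1)/β = 43.2/9.6 = 4.500.
Mean = α/β = 44.2/9.6 = 4.604.

MAP = 4.500; posterior mean = 4.604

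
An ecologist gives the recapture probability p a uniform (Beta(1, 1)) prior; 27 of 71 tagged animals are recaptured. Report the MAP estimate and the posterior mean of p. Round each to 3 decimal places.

MAP = 0.380, posterior mean = 0.384

Posterior: Beta(1+27, 1+44) = Beta(28, 45).
Mode = (28−1)/(28+45−2) = 27/71 = 0.380.
Mean = 28/(28+45) = 28/73 = 0.384.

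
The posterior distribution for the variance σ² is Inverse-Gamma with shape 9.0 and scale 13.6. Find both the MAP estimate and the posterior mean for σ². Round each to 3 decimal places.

Mode = β/(α+1) = 13.6/10.0 = 1.360.
Mean = β/(α−1) = 13.6/8.0 = 1.700.

σ²_MAP = 1.360, E[σ²|data] = 1.700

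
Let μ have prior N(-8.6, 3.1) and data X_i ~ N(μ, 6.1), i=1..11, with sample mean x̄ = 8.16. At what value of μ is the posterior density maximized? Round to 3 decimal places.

Posterior for μ is Normal. Precision-weighted mean: (1/3.1·-8.6 + 11/6.1·8.16) / (1/3.1 + 11/6.1) = 5.617.
A Normal posterior is symmetric, so mode = mean.
This is the posterior mode — the MAP estimate.

5.617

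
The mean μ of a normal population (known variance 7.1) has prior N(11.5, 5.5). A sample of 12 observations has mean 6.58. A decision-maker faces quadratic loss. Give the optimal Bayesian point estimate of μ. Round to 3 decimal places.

Posterior for μ is Normal. Precision-weighted mean: (1/5.5·11.5 + 12/7.1·6.58) / (1/5.5 + 12/7.1) = 7.058.
A Normal posterior is symmetric, so mode = mean.
Quadratic loss ⇒ the optimal estimator is the posterior mean.

7.058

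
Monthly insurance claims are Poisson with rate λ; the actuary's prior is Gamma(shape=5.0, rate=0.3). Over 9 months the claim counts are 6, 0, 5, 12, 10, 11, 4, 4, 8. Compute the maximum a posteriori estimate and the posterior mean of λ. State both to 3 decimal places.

Σ counts = 60. Posterior: Gamma(shape = 5.0+60 = 65.0, rate = 0.3+9 = 9.3).
Mode = (α−1)/β = 64.0/9.3 = 6.882.
Mean = α/β = 65.0/9.3 = 6.989.
Mean > mode: the posterior has a right tail.

maximum a posteriori estimate = 6.882, posterior mean = 6.989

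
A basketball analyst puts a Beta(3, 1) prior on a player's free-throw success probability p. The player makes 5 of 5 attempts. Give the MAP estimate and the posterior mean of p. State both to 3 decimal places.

Posterior: Beta(3+5, 1+0) = Beta(8, 1).
Since β = 1 ≤ 1 and α > 1, the Beta density is monotone increasing on [0,1]; the mode is at 1.
Mean = 8/(8+1) = 0.889.

p_MAP = 1.000, E[p|data] = 0.889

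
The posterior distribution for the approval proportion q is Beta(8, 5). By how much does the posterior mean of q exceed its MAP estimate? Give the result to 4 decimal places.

-0.0210

Mode = (8−1)/(8+5−2) = 7/11 = 0.6364.
Mean = 8/(8+5) = 8/13 = 0.6154.
Difference = 0.6154 − 0.6364 = -0.0210.
Left-skewed posterior ⇒ mean < mode.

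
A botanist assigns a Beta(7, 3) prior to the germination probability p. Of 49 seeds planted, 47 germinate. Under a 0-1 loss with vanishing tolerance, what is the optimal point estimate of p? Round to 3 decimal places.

0.930

Posterior: Beta(7+47, 3+2) = Beta(54, 5).
Mode = (54−1)/(54+5−2) = 53/57 = 0.930.
Mean = 54/(54+5) = 54/59 = 0.915.
This is the posterior mode — the MAP estimate.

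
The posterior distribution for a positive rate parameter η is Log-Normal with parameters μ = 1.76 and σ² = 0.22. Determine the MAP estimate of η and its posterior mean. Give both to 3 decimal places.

MAP = 4.665; posterior mean = 6.488

Mode = exp(μ − σ²) = exp(1.54) = 4.665.
Mean = exp(μ + σ²/2) = exp(1.870) = 6.488.
The posterior is right-skewed, so the mean exceeds the mode.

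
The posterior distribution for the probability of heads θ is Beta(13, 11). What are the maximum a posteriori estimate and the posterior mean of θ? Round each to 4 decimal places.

MAP = 0.5455; posterior mean = 0.5417

Mode = (13−1)/(13+11−2) = 12/22 = 0.5455.
Mean = 13/(13+11) = 13/24 = 0.5417.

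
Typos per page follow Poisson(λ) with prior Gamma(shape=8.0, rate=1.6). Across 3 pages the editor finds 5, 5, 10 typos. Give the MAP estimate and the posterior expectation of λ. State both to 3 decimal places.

Σ counts = 20. Posterior: Gamma(shape = 8.0+20 = 28.0, rate = 1.6+3 = 4.6).
Mode = (α−1)/β = 27.0/4.6 = 5.870.
Mean = α/β = 28.0/4.6 = 6.087.

MAP estimate = 5.870, posterior expectation = 6.087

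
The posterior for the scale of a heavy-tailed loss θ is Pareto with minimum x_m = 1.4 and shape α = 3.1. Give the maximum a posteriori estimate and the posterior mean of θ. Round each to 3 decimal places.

The Pareto density is strictly decreasing on [x_m, ∞), so the mode is x_m = 1.400.
Mean = α·x_m/(α−1) = 3.1·1.4/2.1 = 2.067.
Right-skewed posterior ⇒ mode < mean.

MAP = 1.400; posterior mean = 2.067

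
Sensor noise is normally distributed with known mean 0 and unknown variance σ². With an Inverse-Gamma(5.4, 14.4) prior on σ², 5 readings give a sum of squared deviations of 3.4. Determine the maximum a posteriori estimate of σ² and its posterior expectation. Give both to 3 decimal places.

Posterior: Inverse-Gamma(shape = 5.4+5/2 = 7.9, scale = 14.4+3.4/2 = 16.1).
Mode = β/(α+1) = 16.1/8.9 = 1.809.
Mean = β/(α−1) = 16.1/6.9 = 2.333.
Right-skewed posterior ⇒ mode < mean.

MAP: 1.809. Posterior mean: 2.333.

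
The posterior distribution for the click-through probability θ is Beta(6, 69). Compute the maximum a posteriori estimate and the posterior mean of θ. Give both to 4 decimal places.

Mode = (6−1)/(6+69−2) = 5/73 = 0.0685.
Mean = 6/(6+69) = 6/75 = 0.0800.
Mean > mode: the posterior has a right tail.

MAP = 0.0685; posterior mean = 0.0800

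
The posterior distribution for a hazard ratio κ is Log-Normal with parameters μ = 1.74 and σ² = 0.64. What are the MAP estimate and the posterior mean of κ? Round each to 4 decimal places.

Mode = exp(μ − σ²) = exp(1.10) = 3.0042.
Mean = exp(μ + σ²/2) = exp(2.060) = 7.8460.

MAP: 3.0042. Posterior mean: 7.8460.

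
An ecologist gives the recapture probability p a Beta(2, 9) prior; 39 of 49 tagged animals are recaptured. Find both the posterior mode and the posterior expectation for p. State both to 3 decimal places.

p_MAP = 0.690, E[p|data] = 0.683

Posterior: Beta(2+39, 9+10) = Beta(41, 19).
Mode = (41−1)/(41+19−2) = 40/58 = 0.690.
Mean = 41/(41+19) = 41/60 = 0.683.
Mode > mean: the posterior has a left tail.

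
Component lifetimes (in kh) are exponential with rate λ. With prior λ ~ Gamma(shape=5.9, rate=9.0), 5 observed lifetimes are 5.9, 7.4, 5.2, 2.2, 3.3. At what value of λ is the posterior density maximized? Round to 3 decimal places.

Σ times = 24.0. Posterior: Gamma(shape = 5.9+5 = 10.9, rate = 9.0+24.0 = 33.0).
Mode = (α−1)/β = 9.9/33.0 = 0.300.
Mean = α/β = 10.9/33.0 = 0.330.
This is the posterior mode — the MAP estimate.

0.300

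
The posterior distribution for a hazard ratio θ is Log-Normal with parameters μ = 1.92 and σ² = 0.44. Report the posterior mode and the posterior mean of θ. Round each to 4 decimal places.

Mode = exp(μ − σ²) = exp(1.48) = 4.3929.
Mean = exp(μ + σ²/2) = exp(2.140) = 8.4994.

MAP = 4.3929; posterior mean = 8.4994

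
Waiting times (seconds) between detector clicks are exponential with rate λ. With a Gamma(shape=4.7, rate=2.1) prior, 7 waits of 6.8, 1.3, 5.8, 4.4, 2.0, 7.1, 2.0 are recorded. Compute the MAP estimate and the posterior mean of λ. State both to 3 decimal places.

Σ times = 29.4. Posterior: Gamma(shape = 4.7+7 = 11.7, rate = 2.1+29.4 = 31.5).
Mode = (α−1)/β = 10.7/31.5 = 0.340.
Mean = α/β = 11.7/31.5 = 0.371.

MAP: 0.340. Posterior mean: 0.371.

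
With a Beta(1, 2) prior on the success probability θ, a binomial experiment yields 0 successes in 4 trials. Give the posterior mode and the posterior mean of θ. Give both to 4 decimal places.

MAP: 0.0000. Posterior mean: 0.1429.

Posterior: Beta(1+0, 2+4) = Beta(1, 6).
Since α = 1 ≤ 1 and β > 1, the Beta density is monotone decreasing on [0,1]; the mode is at 0.
Mean = 1/(1+6) = 0.1429.
The posterior is right-skewed, so the mean exceeds the mode.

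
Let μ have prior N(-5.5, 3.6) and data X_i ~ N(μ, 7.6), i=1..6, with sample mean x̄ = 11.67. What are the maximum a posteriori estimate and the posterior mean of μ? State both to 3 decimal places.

Posterior for μ is Normal. Precision-weighted mean: (1/3.6·-5.5 + 6/7.6·11.67) / (1/3.6 + 6/7.6) = 7.201.
A Normal posterior is symmetric, so mode = mean.

maximum a posteriori estimate = 7.201, posterior mean = 7.201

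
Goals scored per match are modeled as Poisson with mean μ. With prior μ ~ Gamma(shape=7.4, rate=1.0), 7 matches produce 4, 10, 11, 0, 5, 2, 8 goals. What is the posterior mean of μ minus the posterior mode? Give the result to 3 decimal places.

Σ counts = 40. Posterior: Gamma(shape = 7.4+40 = 47.4, rate = 1.0+7 = 8.0).
Mode = (α−1)/β = 46.4/8.0 = 5.800.
Mean = α/β = 47.4/8.0 = 5.925.
Difference = 5.925 − 5.800 = 0.125.

0.125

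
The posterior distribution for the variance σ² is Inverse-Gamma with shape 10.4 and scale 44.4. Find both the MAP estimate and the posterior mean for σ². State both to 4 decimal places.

Mode = β/(α+1) = 44.4/11.4 = 3.8947.
Mean = β/(α−1) = 44.4/9.4 = 4.7234.
The posterior is right-skewed, so the mean exceeds the mode.

MAP estimate = 3.8947, posterior mean = 4.7234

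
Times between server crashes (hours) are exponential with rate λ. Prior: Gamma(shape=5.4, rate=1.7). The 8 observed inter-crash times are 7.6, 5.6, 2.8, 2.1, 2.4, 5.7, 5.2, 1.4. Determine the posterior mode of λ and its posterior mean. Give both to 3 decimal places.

MAP = 0.359, posterior mean = 0.388

Σ times = 32.8. Posterior: Gamma(shape = 5.4+8 = 13.4, rate = 1.7+32.8 = 34.5).
Mode = (α−1)/β = 12.4/34.5 = 0.359.
Mean = α/β = 13.4/34.5 = 0.388.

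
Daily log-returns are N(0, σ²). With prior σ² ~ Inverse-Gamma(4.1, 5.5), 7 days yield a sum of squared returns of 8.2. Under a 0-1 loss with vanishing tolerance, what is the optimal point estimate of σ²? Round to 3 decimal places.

Posterior: Inverse-Gamma(shape = 4.1+7/2 = 7.6, scale = 5.5+8.2/2 = 9.6).
Mode = β/(α+1) = 9.6/8.6 = 1.116.
Mean = β/(α−1) = 9.6/6.6 = 1.455.
This is the posterior mode — the MAP estimate.

1.116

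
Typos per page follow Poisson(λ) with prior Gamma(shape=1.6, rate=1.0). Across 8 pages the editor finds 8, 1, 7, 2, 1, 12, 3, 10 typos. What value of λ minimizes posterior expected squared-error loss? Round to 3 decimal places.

5.067

Σ counts = 44. Posterior: Gamma(shape = 1.6+44 = 45.6, rate = 1.0+8 = 9.0).
Mode = (α−1)/β = 44.6/9.0 = 4.956.
Mean = α/β = 45.6/9.0 = 5.067.
Squared-error loss ⇒ the optimal estimator is the posterior mean.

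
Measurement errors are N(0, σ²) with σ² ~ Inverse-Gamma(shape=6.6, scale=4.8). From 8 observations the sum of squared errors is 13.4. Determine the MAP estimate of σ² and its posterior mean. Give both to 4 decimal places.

MAP = 0.9914; posterior mean = 1.1979

Posterior: Inverse-Gamma(shape = 6.6+8/2 = 10.6, scale = 4.8+13.4/2 = 11.5).
Mode = β/(α+1) = 11.5/11.6 = 0.9914.
Mean = β/(α−1) = 11.5/9.6 = 1.1979.
The posterior is right-skewed, so the mean exceeds the mode.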